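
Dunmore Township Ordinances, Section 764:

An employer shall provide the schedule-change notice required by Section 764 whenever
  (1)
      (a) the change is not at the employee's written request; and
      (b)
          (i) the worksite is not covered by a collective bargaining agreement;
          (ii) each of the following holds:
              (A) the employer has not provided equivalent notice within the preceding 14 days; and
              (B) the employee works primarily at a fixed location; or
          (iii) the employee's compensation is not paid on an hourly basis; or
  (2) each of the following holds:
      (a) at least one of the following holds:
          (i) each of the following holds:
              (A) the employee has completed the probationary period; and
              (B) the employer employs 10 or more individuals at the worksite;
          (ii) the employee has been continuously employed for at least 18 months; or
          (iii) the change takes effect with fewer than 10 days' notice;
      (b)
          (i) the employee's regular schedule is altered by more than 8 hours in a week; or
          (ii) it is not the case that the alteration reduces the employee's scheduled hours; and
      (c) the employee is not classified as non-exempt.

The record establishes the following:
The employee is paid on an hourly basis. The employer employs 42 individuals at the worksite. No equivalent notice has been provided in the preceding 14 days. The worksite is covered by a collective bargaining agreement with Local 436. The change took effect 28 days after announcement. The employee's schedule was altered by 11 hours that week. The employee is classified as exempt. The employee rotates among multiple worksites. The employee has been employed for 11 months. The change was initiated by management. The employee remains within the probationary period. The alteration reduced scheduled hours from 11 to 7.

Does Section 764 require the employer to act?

(a) not employee-requested — satisfied.
(i) no CBA — fails.
(A) no recent notice — holds.
(B) fixed location — fails.
So (ii) is not satisfied (T AND F).
(iii) not (hourly-paid) — fails.
(b) = F OR F OR F = false.
(1) = T AND F = false.
(A) past probation — not satisfied.
(B) ≥ 10 at site — met.
(i) = F AND T = false.
(ii) tenure ≥ 18 mo. — fails.
(iii) < 10 days' notice — not satisfied.
So (a) is not satisfied (F OR F OR F).
(i) schedule shift > 8h — holds.
(ii) not (hours reduced) — not satisfied.
So (b) is satisfied (T OR F).
(c) not (non-exempt) — holds.
So (2) is not satisfied (F AND T AND T).
So Overall is not satisfied (F OR F).

No — not required.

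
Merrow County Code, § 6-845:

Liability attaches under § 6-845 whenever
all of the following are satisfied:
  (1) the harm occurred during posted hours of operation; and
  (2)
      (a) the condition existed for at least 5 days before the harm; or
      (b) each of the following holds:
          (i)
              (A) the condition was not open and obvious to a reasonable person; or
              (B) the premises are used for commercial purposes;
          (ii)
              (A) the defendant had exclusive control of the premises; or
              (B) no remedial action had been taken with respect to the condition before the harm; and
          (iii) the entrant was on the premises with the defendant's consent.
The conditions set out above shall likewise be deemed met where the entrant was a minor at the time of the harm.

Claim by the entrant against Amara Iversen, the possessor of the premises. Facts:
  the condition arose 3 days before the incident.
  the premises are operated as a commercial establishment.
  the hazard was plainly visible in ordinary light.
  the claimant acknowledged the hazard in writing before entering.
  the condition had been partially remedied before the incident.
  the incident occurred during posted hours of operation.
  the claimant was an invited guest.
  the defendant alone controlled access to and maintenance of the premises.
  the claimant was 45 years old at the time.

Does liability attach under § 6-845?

Yes — liable.

(1) during posted hours — satisfied.
(a) condition ≥5 days old — not met.
(A) not open/obvious — fails.
(B) commercial use — satisfied.
So (i) is satisfied (F OR T).
(A) exclusive control — met.
(B) no remedial action — fails.
So (ii) is satisfied (T OR F).
(iii) consent to enter — met.
(b): T AND T AND T → true.
So (2) is satisfied (F OR T).
Overall: T AND T → true.
Exception (entrant a minor) — not satisfied.
Result: main true OR exception false → true.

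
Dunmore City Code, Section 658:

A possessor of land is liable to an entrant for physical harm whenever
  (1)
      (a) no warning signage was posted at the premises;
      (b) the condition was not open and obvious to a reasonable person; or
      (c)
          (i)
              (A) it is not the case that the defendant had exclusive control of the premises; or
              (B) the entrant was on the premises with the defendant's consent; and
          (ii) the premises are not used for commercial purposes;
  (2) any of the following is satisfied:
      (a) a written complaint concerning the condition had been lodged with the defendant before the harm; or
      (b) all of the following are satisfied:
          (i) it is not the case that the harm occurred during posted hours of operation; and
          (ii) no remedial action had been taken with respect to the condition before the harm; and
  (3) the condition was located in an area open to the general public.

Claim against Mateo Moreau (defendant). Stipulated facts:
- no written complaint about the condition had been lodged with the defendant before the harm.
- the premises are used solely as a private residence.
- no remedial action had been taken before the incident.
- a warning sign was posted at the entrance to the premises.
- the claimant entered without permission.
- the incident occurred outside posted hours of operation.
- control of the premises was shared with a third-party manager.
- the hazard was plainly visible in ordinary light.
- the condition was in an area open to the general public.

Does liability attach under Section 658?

(a) no signage posted — fails.
(b) not open/obvious — not satisfied.
(A) not (exclusive control) — met.
(B) consent to enter — fails.
(i) = T OR F = true.
(ii) not (commercial use) — satisfied.
(c): T AND T → true.
(1) = F OR F OR T = true.
(a) complaint lodged — fails.
(i) not (during posted hours) — holds.
(ii) no remedial action — satisfied.
So (b) is satisfied (T AND T).
So (2) is satisfied (F OR T).
(3) public area — holds.
Overall: T AND T AND T → true.

Yes — liable.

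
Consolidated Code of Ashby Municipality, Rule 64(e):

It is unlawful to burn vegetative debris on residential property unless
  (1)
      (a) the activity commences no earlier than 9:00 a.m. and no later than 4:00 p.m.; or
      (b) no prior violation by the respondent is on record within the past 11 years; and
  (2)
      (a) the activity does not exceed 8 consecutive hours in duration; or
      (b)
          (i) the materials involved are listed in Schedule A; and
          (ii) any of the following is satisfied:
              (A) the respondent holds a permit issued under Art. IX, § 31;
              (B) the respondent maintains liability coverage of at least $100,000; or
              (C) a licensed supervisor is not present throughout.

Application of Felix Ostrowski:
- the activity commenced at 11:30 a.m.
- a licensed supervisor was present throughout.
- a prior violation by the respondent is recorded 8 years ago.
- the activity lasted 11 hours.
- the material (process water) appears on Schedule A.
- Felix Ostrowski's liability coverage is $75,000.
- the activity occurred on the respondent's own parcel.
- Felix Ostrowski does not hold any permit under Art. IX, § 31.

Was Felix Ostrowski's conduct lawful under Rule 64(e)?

(a) start within hours — met.
(b) no prior violation — not met.
So (1) is satisfied (T OR F).
(a) ≤ 8 hrs duration — not met.
(i) Schedule A material — holds.
(A) holds permit — not met.
(B) coverage ≥ $100,000 — not satisfied.
(C) not (supervisor present) — fails.
So (ii) is not satisfied (F OR F OR F).
So (b) is not satisfied (T AND F).
(2): F OR F → false.
Overall = T AND F = false.

No — unlawful.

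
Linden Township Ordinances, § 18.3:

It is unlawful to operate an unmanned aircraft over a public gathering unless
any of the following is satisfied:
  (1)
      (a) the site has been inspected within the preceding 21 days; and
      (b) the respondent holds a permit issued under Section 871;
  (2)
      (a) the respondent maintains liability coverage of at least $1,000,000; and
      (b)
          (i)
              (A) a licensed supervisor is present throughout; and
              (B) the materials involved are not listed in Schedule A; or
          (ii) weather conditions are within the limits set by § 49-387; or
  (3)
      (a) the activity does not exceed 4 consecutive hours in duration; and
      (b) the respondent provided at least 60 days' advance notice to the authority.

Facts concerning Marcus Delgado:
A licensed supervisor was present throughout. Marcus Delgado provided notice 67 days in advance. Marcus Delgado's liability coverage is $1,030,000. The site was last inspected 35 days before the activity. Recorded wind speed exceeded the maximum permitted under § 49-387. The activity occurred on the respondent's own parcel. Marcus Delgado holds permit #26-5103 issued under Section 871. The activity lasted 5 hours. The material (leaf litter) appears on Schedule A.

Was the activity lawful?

(a) site inspected — not met.
(b) holds permit — satisfied.
(1) = F AND T = false.
(a) coverage ≥ $1,000,000 — holds.
(A) supervisor present — met.
(B) not (Schedule A material) — fails.
So (i) is not satisfied (T AND F).
(ii) weather ok — not met.
So (b) is not satisfied (F OR F).
So (2) is not satisfied (T AND F).
(a) ≤ 4 hrs duration — fails.
(b) ≥60 days' notice — met.
(3) = F AND T = false.
Overall: F OR F OR F → false.

No — unlawful.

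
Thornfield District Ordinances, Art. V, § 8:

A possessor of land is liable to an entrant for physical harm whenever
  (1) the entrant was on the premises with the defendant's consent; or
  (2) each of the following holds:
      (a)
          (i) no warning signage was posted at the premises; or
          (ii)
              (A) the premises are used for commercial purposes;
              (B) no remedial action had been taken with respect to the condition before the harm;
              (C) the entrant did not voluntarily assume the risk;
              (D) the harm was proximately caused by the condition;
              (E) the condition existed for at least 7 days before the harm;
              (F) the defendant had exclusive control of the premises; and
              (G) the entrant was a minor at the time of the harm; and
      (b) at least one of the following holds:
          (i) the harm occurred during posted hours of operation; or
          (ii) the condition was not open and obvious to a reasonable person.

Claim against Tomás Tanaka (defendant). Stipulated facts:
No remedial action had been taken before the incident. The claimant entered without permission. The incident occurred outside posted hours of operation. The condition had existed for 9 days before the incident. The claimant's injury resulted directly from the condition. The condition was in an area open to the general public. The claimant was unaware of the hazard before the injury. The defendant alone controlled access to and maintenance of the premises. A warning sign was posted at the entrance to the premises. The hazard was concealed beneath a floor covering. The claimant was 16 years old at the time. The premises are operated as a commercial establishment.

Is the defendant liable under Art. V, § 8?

(1) consent to enter — not met.
(i) no signage posted — not met.
(A) commercial use — holds.
(B) no remedial action — satisfied.
(C) no assumed risk — satisfied.
(D) proximate cause — holds.
(E) condition ≥7 days old — satisfied.
(F) exclusive control — satisfied.
(G) entrant a minor — holds.
(ii) = T AND T AND T AND T AND T AND T AND T = true.
(a): F OR T → true.
(i) during posted hours — not met.
(ii) not open/obvious — satisfied.
So (b) is satisfied (F OR T).
So (2) is satisfied (T AND T).
So Overall is satisfied (F OR T).

Yes — liable.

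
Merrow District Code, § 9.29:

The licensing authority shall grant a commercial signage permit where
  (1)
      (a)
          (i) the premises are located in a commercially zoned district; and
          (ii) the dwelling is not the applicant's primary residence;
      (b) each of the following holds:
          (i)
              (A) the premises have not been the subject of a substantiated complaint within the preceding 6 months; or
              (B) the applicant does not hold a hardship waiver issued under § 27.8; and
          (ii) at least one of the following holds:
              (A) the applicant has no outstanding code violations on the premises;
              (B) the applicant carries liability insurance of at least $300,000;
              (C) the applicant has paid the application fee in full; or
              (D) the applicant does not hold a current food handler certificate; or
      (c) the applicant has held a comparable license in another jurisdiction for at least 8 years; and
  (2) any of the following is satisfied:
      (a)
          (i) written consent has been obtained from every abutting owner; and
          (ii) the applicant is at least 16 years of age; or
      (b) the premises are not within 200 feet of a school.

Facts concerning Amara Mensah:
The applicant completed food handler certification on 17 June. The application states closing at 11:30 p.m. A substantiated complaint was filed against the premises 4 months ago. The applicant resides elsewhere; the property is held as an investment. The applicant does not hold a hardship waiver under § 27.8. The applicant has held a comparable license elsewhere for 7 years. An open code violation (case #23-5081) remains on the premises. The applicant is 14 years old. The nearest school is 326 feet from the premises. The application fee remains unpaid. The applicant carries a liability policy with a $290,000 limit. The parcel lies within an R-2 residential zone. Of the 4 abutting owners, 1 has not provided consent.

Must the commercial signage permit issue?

No — denied.

(i) commercially zoned — fails.
(ii) not (primary residence) — satisfied.
(a) = F AND T = false.
(A) no complaint in 6 mo. — fails.
(B) not (hardship waiver) — satisfied.
So (i) is satisfied (F OR T).
(A) no code violations — not met.
(B) insurance ≥ $300,000 — not satisfied.
(C) fee paid — fails.
(D) not (food handler cert.) — fails.
(ii): F OR F OR F OR F → false.
(b): T AND F → false.
(c) prior license ≥ 8 yr — fails.
(1) = F OR F OR F = false.
(i) all abutters consent — not met.
(ii) age ≥ 16 — fails.
So (a) is not satisfied (F AND F).
(b) ≥200 ft from school — holds.
So (2) is satisfied (F OR T).
Overall = F AND T = false.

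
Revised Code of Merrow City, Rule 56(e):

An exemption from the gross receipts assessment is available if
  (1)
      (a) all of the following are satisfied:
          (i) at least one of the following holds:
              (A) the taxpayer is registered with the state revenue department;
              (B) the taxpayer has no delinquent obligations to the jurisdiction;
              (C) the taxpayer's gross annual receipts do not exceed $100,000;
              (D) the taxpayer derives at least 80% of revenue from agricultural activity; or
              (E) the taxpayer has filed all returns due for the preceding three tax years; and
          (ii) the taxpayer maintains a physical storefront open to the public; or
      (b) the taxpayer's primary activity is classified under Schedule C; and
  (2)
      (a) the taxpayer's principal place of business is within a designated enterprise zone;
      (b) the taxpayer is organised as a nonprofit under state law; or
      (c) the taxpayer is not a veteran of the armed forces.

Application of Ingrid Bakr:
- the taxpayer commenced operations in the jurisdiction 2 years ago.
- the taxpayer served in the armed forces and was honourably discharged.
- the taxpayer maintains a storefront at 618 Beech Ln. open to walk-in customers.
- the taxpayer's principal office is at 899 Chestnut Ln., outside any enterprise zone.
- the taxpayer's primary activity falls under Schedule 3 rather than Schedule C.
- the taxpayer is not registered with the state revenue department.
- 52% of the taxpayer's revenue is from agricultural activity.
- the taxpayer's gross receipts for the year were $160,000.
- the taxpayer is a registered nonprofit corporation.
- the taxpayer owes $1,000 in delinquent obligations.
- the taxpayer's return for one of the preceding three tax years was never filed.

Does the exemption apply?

No — not exempt.

(A) state-registered — fails.
(B) no delinquency — not met.
(C) receipts ≤ $100,000 — not met.
(D) ≥80% agricultural — not satisfied.
(E) returns current — not met.
(i): F OR F OR F OR F OR F → false.
(ii) has storefront — holds.
So (a) is not satisfied (F AND T).
(b) Schedule C activity — not met.
(1) = F OR F = false.
(a) in enterprise zone — not satisfied.
(b) nonprofit — satisfied.
(c) not (veteran) — not satisfied.
(2): F OR T OR F → true.
So Overall is not satisfied (F AND T).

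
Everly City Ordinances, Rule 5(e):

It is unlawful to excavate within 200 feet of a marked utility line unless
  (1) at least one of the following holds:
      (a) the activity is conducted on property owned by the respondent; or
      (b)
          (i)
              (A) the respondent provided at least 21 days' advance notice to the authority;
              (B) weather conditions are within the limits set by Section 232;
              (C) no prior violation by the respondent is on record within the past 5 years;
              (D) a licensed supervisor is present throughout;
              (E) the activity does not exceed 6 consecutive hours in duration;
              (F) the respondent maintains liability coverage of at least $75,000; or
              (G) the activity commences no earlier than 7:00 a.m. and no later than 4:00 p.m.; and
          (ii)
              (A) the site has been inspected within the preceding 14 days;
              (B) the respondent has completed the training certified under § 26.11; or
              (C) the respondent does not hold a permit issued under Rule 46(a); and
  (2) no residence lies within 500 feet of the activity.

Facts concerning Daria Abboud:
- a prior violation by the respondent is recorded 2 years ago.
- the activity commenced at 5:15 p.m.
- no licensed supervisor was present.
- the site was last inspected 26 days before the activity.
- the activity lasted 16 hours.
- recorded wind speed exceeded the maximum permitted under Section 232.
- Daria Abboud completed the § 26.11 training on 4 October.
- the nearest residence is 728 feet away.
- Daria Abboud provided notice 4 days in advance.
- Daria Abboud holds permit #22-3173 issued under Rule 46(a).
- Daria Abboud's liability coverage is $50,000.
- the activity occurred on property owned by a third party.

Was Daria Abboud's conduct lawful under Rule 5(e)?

(a) own property — not satisfied.
(A) ≥21 days' notice — not satisfied.
(B) weather ok — not satisfied.
(C) no prior violation — not met.
(D) supervisor present — not met.
(E) ≤ 6 hrs duration — not met.
(F) coverage ≥ $75,000 — not satisfied.
(G) start within hours — not satisfied.
So (i) is not satisfied (F OR F OR F OR F OR F OR F OR F).
(A) site inspected — fails.
(B) training certified — met.
(C) not (holds permit) — not satisfied.
So (ii) is satisfied (F OR T OR F).
(b): F AND T → false.
(1): F OR F → false.
(2) no residence in 500 ft — met.
Overall: F AND T → false.

No — unlawful.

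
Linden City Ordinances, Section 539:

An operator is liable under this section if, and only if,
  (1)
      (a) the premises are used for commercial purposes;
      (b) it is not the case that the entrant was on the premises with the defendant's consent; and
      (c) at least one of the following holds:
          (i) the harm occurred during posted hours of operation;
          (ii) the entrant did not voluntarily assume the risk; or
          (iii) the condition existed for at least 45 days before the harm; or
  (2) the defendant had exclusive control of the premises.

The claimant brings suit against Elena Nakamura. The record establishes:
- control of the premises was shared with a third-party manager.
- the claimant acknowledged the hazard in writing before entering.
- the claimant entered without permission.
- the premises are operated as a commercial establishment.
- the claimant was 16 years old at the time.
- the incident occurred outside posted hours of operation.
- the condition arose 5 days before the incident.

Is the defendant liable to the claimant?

No — not liable.

(a) commercial use — satisfied.
(b) not (consent to enter) — met.
(i) during posted hours — not met.
(ii) no assumed risk — not met.
(iii) condition ≥45 days old — fails.
(c): F OR F OR F → false.
(1) = T AND T AND F = false.
(2) exclusive control — not met.
So Overall is not satisfied (F OR F).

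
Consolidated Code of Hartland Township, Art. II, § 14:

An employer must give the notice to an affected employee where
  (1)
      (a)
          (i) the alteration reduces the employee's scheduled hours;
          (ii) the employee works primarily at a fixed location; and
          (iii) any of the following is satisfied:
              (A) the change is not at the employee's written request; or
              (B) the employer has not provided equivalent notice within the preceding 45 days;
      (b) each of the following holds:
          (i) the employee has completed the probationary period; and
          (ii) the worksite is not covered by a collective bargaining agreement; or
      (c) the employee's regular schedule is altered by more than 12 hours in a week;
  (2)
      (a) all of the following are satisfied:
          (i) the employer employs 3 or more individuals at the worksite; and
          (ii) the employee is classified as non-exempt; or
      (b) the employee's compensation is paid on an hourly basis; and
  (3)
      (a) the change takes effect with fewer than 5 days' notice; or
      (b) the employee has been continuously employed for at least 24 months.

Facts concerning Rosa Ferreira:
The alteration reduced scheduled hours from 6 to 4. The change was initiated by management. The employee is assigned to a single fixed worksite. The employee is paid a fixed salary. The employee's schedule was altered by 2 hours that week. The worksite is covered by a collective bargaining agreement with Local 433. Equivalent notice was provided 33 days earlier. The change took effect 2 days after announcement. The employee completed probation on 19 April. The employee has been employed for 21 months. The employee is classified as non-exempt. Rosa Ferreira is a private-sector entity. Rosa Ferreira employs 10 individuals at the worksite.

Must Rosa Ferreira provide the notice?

(i) hours reduced — holds.
(ii) fixed location — met.
(A) not employee-requested — met.
(B) no recent notice — not satisfied.
So (iii) is satisfied (T OR F).
So (a) is satisfied (T AND T AND T).
(i) past probation — holds.
(ii) no CBA — fails.
So (b) is not satisfied (T AND F).
(c) schedule shift > 12h — fails.
(1) = T OR F OR F = true.
(i) ≥ 3 at site — holds.
(ii) non-exempt — met.
So (a) is satisfied (T AND T).
(b) hourly-paid — not met.
(2) = T OR F = true.
(a) < 5 days' notice — satisfied.
(b) tenure ≥ 24 mo. — not satisfied.
(3) = T OR F = true.
So Overall is satisfied (T AND T AND T).

Yes — required.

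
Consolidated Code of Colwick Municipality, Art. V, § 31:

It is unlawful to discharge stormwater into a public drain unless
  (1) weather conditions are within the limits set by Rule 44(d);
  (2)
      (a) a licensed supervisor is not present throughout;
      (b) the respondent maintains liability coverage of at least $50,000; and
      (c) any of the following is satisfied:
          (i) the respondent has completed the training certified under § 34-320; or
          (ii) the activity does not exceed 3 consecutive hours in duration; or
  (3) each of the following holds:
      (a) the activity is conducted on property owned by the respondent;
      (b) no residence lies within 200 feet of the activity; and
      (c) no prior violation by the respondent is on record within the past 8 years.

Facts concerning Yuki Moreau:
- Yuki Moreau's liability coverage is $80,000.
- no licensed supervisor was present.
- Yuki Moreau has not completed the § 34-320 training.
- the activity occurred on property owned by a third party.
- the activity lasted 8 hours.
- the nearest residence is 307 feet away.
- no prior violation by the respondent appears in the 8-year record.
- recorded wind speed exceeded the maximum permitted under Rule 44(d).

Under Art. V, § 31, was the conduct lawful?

No — unlawful.

(1) weather ok — fails.
(a) not (supervisor present) — holds.
(b) coverage ≥ $50,000 — met.
(i) training certified — fails.
(ii) ≤ 3 hrs duration — not met.
(c) = F OR F = false.
(2) = T AND T AND F = false.
(a) own property — not satisfied.
(b) no residence in 200 ft — satisfied.
(c) no prior violation — holds.
So (3) is not satisfied (F AND T AND T).
Overall: F OR F OR F → false.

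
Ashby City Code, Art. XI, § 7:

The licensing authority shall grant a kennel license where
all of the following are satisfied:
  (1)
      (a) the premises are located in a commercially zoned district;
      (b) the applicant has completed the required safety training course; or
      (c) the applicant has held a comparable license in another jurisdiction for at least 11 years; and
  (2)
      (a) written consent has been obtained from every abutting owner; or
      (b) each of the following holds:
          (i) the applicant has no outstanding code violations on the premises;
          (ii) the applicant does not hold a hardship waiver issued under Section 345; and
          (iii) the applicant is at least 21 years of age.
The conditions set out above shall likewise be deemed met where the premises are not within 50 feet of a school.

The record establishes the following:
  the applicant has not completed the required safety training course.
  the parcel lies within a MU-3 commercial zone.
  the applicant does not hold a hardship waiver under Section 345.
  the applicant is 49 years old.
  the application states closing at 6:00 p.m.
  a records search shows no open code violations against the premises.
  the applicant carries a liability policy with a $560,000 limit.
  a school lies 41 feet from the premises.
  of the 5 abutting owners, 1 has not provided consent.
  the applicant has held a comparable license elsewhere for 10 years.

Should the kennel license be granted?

(a) commercially zoned — satisfied.
(b) safety training — fails.
(c) prior license ≥ 11 yr — not met.
(1) = T OR F OR F = true.
(a) all abutters consent — fails.
(i) no code violations — holds.
(ii) not (hardship waiver) — holds.
(iii) age ≥ 21 — satisfied.
(b): T AND T AND T → true.
(2) = F OR T = true.
Overall = T AND T = true.
Exception (≥50 ft from school) — not satisfied.
Result: main true OR exception false → true.

Yes — granted.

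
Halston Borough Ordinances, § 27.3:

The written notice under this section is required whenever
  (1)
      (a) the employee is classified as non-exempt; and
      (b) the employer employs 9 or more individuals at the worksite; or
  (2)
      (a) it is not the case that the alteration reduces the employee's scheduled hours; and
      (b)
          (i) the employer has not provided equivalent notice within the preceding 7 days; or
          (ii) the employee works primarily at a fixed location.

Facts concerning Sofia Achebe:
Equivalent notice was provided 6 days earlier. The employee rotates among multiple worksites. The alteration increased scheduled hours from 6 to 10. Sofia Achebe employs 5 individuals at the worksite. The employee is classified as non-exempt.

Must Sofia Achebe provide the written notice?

(a) non-exempt — met.
(b) ≥ 9 at site — not satisfied.
(1) = T AND F = false.
(a) not (hours reduced) — met.
(i) no recent notice — fails.
(ii) fixed location — not met.
(b) = F OR F = false.
(2) = T AND F = false.
Overall = F OR F = false.

No — not required.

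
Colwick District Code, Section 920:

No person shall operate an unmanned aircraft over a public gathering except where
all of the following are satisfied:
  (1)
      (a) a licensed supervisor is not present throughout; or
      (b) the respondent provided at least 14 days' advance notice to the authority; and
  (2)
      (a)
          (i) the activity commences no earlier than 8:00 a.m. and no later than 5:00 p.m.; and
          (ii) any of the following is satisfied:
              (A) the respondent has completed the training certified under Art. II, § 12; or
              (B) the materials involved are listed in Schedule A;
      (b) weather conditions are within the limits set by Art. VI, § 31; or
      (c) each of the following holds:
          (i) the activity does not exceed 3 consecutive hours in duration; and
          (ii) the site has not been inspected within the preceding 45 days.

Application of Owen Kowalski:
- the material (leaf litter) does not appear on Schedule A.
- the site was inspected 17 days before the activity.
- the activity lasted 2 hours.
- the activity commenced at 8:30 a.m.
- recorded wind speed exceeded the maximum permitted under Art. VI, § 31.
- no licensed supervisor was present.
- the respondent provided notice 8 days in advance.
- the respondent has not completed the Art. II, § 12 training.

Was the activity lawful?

No — unlawful.

(a) not (supervisor present) — holds.
(b) ≥14 days' notice — not met.
So (1) is satisfied (T OR F).
(i) start within hours — met.
(A) training certified — fails.
(B) Schedule A material — not satisfied.
(ii) = F OR F = false.
(a) = T AND F = false.
(b) weather ok — fails.
(i) ≤ 3 hrs duration — met.
(ii) not (site inspected) — not satisfied.
So (c) is not satisfied (T AND F).
So (2) is not satisfied (F OR F OR F).
Overall = T AND F = false.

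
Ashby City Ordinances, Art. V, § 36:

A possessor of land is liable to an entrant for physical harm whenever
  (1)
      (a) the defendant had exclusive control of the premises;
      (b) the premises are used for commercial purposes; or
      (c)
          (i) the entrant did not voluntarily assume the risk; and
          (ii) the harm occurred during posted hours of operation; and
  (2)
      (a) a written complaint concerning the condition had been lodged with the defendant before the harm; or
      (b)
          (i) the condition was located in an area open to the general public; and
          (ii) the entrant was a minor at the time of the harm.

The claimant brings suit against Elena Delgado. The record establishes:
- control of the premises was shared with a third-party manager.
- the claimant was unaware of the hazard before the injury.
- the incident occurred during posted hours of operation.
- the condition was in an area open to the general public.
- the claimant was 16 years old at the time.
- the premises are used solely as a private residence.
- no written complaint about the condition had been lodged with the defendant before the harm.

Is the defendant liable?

(a) exclusive control — fails.
(b) commercial use — fails.
(i) no assumed risk — holds.
(ii) during posted hours — met.
(c): T AND T → true.
(1): F OR F OR T → true.
(a) complaint lodged — not satisfied.
(i) public area — satisfied.
(ii) entrant a minor — satisfied.
(b): T AND T → true.
(2): F OR T → true.
Overall = T AND T = true.

Yes — liable.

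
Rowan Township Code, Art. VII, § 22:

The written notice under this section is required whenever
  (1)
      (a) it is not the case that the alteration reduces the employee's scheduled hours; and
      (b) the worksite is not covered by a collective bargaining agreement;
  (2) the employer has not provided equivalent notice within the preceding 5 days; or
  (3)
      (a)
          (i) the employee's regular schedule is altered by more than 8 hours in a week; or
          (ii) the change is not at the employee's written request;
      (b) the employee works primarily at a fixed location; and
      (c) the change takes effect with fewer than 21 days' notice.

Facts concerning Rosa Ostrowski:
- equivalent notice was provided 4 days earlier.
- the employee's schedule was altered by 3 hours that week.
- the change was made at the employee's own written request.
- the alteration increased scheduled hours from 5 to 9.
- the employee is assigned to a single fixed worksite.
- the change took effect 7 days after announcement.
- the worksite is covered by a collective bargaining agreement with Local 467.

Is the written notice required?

(a) not (hours reduced) — satisfied.
(b) no CBA — not satisfied.
(1): T AND F → false.
(2) no recent notice — not met.
(i) schedule shift > 8h — not met.
(ii) not employee-requested — fails.
(a): F OR F → false.
(b) fixed location — satisfied.
(c) < 21 days' notice — satisfied.
So (3) is not satisfied (F AND T AND T).
Overall = F OR F OR F = false.

No — not required.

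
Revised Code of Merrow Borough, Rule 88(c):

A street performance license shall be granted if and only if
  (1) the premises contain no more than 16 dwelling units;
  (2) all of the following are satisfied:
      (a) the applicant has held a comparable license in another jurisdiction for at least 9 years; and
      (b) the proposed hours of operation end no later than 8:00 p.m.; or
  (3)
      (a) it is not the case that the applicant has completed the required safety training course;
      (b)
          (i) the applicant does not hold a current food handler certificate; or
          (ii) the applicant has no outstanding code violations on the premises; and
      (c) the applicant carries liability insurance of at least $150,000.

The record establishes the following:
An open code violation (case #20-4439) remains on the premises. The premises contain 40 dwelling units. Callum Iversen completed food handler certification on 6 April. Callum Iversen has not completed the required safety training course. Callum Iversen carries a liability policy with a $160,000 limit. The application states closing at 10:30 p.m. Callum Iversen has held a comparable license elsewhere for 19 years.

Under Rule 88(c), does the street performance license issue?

(1) ≤ 16 units — fails.
(a) prior license ≥ 9 yr — holds.
(b) closes by 8 p.m. — not met.
(2): T AND F → false.
(a) not (safety training) — satisfied.
(i) not (food handler cert.) — fails.
(ii) no code violations — not met.
(b) = F OR F = false.
(c) insurance ≥ $150,000 — met.
So (3) is not satisfied (T AND F AND T).
Overall: F OR F OR F → false.

No — denied.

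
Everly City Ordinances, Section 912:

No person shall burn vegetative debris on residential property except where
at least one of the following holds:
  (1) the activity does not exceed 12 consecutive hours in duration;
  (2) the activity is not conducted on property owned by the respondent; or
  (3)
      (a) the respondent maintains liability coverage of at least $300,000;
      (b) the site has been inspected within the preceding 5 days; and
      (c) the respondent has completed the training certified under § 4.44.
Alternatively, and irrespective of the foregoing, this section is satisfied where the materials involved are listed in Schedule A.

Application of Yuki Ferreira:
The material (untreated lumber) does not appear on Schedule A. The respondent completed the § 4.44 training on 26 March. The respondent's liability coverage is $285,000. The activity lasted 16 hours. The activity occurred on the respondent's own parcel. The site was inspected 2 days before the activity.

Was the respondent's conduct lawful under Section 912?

No — unlawful.

(1) ≤ 12 hrs duration — not satisfied.
(2) not (own property) — fails.
(a) coverage ≥ $300,000 — not satisfied.
(b) site inspected — met.
(c) training certified — holds.
So (3) is not satisfied (F AND T AND T).
So Overall is not satisfied (F OR F OR F).
Exception (Schedule A material) — not satisfied.
Result: main false OR exception false → false.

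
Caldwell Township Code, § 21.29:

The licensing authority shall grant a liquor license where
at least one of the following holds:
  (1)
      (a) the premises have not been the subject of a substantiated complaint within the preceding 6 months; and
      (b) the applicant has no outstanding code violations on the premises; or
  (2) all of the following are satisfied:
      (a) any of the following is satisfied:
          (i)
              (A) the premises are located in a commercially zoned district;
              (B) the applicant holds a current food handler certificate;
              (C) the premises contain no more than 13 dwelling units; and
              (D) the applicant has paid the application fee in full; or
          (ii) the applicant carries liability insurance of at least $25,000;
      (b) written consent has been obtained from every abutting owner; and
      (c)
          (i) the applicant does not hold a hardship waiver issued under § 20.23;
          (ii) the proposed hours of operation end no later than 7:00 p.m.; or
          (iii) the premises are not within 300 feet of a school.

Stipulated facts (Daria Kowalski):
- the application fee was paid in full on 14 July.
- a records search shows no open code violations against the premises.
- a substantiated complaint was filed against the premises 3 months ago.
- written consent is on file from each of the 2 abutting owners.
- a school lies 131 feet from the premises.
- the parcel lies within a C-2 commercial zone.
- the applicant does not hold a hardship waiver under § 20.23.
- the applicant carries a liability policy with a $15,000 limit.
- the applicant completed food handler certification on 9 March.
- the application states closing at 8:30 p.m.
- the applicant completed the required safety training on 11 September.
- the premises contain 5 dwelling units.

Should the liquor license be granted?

Yes — granted.

(a) no complaint in 6 mo. — not satisfied.
(b) no code violations — met.
So (1) is not satisfied (F AND T).
(A) commercially zoned — met.
(B) food handler cert. — met.
(C) ≤ 13 units — met.
(D) fee paid — satisfied.
(i) = T AND T AND T AND T = true.
(ii) insurance ≥ $25,000 — fails.
So (a) is satisfied (T OR F).
(b) all abutters consent — satisfied.
(i) not (hardship waiver) — satisfied.
(ii) closes by 7 p.m. — fails.
(iii) ≥300 ft from school — fails.
So (c) is satisfied (T OR F OR F).
(2): T AND T AND T → true.
Overall: F OR T → true.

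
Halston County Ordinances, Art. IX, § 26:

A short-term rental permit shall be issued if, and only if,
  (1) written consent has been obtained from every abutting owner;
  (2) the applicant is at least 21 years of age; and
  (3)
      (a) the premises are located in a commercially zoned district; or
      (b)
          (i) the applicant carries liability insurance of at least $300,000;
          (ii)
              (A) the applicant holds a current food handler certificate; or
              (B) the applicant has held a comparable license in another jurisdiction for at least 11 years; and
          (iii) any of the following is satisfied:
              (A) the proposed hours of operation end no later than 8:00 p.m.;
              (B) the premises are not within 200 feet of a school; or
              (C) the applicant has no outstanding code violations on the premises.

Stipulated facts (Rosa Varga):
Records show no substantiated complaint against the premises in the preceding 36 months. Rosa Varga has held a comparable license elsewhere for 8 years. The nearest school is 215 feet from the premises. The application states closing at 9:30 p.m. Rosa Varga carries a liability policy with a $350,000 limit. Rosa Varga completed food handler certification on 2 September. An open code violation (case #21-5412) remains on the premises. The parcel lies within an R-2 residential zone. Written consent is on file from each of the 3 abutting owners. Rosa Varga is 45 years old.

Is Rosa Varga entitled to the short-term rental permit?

(1) all abutters consent — satisfied.
(2) age ≥ 21 — met.
(a) commercially zoned — not satisfied.
(i) insurance ≥ $300,000 — holds.
(A) food handler cert. — satisfied.
(B) prior license ≥ 11 yr — not met.
(ii): T OR F → true.
(A) closes by 8 p.m. — not satisfied.
(B) ≥200 ft from school — holds.
(C) no code violations — fails.
(iii) = F OR T OR F = true.
So (b) is satisfied (T AND T AND T).
So (3) is satisfied (F OR T).
So Overall is satisfied (T AND T AND T).

Yes — granted.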